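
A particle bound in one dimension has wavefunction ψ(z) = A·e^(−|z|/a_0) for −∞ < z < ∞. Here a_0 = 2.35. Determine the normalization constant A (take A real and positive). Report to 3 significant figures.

We need A² ∫|f|² dz = 1, taking the integral from −∞ to ∞.
With ∫₀^∞ z^0 e^(−αz) dz = 0!/α^1, with ψ = A·e^(−|z|/a_0), the integral evaluates to A²·[a_0].
Substituting a_0 = 2.35 gives A² = 0.4255, so A = 0.6523.

A ≈ 0.652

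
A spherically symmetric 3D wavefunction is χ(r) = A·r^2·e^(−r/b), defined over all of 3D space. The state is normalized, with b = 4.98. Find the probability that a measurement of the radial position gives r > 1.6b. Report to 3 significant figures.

P = ∫ |χ|² 4πr² dr over r > 1.6b.
Normalization gives A² = 1/(45·π·b^7/2).
Substituting u = r/b, A², 4π and the length scale all cancel in the ratio: P = ∫_{1.6}^{∞} u^6·e^(-2·u) du / ∫_{0}^{∞} u^6·e^(-2·u) du.
An antiderivative of u^6·e^(-2·u) is -(4·u^6 + 12·u^5 + 30·u^4 + 60·u^3 + 90·u^2 + 90·u + 45)·e^(-2·u)/8; evaluating from 1.6 to ∞ gives ≈ 5.3740, while the full integral is 45/8.
Taking the ratio yields P = 0.9554.

P ≈ 0.955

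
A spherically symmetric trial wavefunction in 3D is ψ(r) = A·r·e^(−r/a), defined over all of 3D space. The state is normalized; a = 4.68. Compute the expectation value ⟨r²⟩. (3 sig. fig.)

⟨r²⟩ = ∫ r^2 |ψ|² 4πr² dr over the full domain.
Using ∫₀^∞ rⁿ e^(−αr) dr = n!/αⁿ⁺¹, since the A² factors cancel between numerator and denominator, ⟨r²⟩ = 15·a^2/2.
Putting a = 4.68 gives 164.3.

⟨r^2⟩ ≈ 164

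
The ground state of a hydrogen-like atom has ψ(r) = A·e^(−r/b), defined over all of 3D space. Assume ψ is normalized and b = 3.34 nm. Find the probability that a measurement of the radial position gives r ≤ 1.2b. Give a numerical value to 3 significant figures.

P = ∫ |ψ|² 4πr² dr over r ≤ 1.2b.
A² is fixed by ∫₀^∞ 4πr²|ψ|² dr = 1, i.e. A² = (π·b^3)^(−1).
In terms of u = r/b (A², 4π and the length scale all cancel between numerator and denominator), P = [∫_{0}^{1.2} u^2·e^(-2·u) du] / [∫_{0}^{∞} u^2·e^(-2·u) du].
Using ∫ u^2·e^(-2·u) du = -(2·u^2 + 2·u + 1)·e^(-2·u)/4, the numerator is 1/4 - 157·e^(-12/5)/100 and the denominator is 1/4.
This evaluates to P = 0.4303.

P ≈ 0.430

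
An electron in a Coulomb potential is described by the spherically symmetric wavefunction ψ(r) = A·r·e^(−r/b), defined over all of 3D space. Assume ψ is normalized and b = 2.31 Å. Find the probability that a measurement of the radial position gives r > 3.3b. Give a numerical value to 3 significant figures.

With dV = 4πr²dr, the probability is ∫|ψ|² dV over r > 3.3b.
The full normalization integral is A²·[3·π·b^5] = 1, fixing A².
In terms of u = r/b (A², 4π and the length scale all cancel between numerator and denominator), P = [∫_{3.3}^{∞} u^4·e^(-2·u) du] / [∫_{0}^{∞} u^4·e^(-2·u) du].
An antiderivative of u^4·e^(-2·u) is -(u^4/2 + u^3 + 3·u^2/2 + 3·u/2 + 3/4)·e^(-2·u); evaluating from 3.3 to ∞ gives ≈ 0.15953, while the full integral is 3/4.
Taking the ratio yields P = 0.2127.

P ≈ 0.213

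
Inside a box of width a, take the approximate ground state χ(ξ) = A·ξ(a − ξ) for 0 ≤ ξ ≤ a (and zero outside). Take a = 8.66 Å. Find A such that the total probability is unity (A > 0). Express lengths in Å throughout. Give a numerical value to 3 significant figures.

A ≈ 0.0248 Å^(-5/2)

Normalization requires ∫|χ|² dξ = 1, integrated from 0 to a.
Expanding the polynomial and integrating term by term, with χ = A·ξ(a − ξ), the integral evaluates to A²·[a^5/30].
Setting this equal to 1 gives A² = 1/(a^5/30).
With a = 8.66: A² = 0.0006159 and A = 0.02482.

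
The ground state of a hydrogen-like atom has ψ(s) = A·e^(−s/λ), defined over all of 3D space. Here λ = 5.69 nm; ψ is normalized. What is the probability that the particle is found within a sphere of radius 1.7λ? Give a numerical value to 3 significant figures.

P = ∫ |ψ|² 4πs² ds over s ≤ 1.7λ.
A² is fixed by ∫₀^∞ 4πs²|ψ|² ds = 1, i.e. A² = (π·λ^3)^(−1).
In terms of u = s/λ (A², 4π and the length scale all cancel between numerator and denominator), P = [∫_{0}^{1.7} u^2·e^(-2·u) du] / [∫_{0}^{∞} u^2·e^(-2·u) du].
An antiderivative of u^2·e^(-2·u) is -(2·u^2 + 2·u + 1)·e^(-2·u)/4; evaluating from 0 to 1.7 gives 1/4 - 509·e^(-17/5)/200, while the full integral is 1/4.
Taking the ratio yields P = 0.6603.

P ≈ 0.660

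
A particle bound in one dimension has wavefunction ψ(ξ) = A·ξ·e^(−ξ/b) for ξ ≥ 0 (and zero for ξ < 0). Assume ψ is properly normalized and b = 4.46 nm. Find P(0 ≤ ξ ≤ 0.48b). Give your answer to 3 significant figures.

P = ∫_{0}^{0.48b} |ψ(ξ)|² dξ.
Since A² = 1/(b^3/4), this is the region integral divided by the full normalization integral.
Let u = ξ/b; then A² and the length scale cancel, so P = ∫_{0}^{0.48} u^2·e^(-2·u) du ÷ ∫_{0}^{∞} u^2·e^(-2·u) du.
With ∫ u^2·e^(-2·u) du = -(2·u^2 + 2·u + 1)·e^(-2·u)/4 + C, the region integral is 1/4 - 1513·e^(-24/25)/2500 and the full one is 1/4.
Evaluating gives P = 0.07309.

P ≈ 0.0731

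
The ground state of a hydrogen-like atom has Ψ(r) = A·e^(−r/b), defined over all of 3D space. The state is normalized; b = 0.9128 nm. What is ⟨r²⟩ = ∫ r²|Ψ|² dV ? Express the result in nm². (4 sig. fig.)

⟨r^2⟩ ≈ 2.500 nm^2

⟨r²⟩ = ∫ r^2 |Ψ|² 4πr² dr over the full domain.
Using ∫₀^∞ rⁿ e^(−αr) dr = n!/αⁿ⁺¹, evaluating both integrals, ⟨r²⟩ = 3·b^2.
Putting b = 0.9128 gives 2.4996.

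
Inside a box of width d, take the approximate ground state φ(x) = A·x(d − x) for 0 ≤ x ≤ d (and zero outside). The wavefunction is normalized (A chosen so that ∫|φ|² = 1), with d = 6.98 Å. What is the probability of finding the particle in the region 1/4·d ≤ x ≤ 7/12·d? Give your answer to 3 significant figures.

The probability is P = ∫ |φ|² dx over [1/4·d, 7/12·d].
Since A² = 1/(d^5/30), this is the region integral divided by the full normalization integral.
Substituting u = x/d, A² and the length scale cancel in the ratio: P = ∫_{1/4}^{7/12} u^2·(1 - u)^2 du / ∫_{0}^{1} u^2·(1 - u)^2 du.
Using ∫ u^2·(1 - u)^2 du = u^3·(6·u^2 - 15·u + 10)/30, the numerator is ≈ 0.018329 and the denominator is 1/30.
The result is P = 0.5499.

P ≈ 0.550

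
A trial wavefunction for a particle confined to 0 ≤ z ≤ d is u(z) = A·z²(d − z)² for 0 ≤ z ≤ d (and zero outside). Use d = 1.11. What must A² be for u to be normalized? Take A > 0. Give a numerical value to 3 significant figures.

A^2 ≈ 246

Require ∫ |u|² dz = 1 over the whole domain.
With u = A·z²(d − z)², the integral evaluates to A²·[d^9/630].
Setting this equal to 1 gives A² = 1/(d^9/630).
Substituting d = 1.11 gives A² = 246.3, so A = 15.69.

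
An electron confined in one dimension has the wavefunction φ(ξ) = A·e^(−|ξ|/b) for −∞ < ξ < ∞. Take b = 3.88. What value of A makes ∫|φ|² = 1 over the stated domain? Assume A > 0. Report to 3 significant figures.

A ≈ 0.508

Require ∫ |φ|² dξ = 1 over the whole domain.
Using ∫₀^∞ ξⁿ e^(−αξ) dξ = n!/αⁿ⁺¹, carrying out the integral gives A² · b.
Hence A² = 1/[b].
With b = 3.88: A² = 0.2577 and A = 0.5077.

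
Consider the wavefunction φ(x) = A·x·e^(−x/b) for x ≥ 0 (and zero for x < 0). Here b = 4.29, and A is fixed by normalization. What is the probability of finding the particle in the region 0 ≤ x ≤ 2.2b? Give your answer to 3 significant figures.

|φ|² is the probability density, so P = ∫_{0}^{2.2b} |φ|² dx.
Since A² = 1/(b^3/4), this is the region integral divided by the full normalization integral.
Let u = x/b; then A² and the length scale cancel, so P = ∫_{0}^{2.2} u^2·e^(-2·u) du ÷ ∫_{0}^{∞} u^2·e^(-2·u) du.
With ∫ u^2·e^(-2·u) du = -(2·u^2 + 2·u + 1)·e^(-2·u)/4 + C, the region integral is 1/4 - 377·e^(-22/5)/100 and the full one is 1/4.
The result is P = 0.8149.

P ≈ 0.815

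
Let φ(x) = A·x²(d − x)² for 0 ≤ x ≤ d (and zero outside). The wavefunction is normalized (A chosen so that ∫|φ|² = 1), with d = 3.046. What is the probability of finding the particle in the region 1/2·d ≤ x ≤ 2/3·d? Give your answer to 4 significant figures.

P ≈ 0.3552

The probability is P = ∫ |φ|² dx over [1/2·d, 2/3·d].
With A² fixed by ∫|φ|² = 1, i.e. A² = (d^9/630)^(−1), substitute and integrate.
Substituting u = x/d, A² and the length scale cancel in the ratio: P = ∫_{1/2}^{2/3} u^4·(1 - u)^4 du / ∫_{0}^{1} u^4·(1 - u)^4 du.
An antiderivative of u^4·(1 - u)^4 is u^5·(70·u^4 - 315·u^3 + 540·u^2 - 420·u + 126)/630; evaluating from 1/2 to 2/3 gives ≈ 0.000563737, while the full integral is 1/630.
This works out to P = 0.35515.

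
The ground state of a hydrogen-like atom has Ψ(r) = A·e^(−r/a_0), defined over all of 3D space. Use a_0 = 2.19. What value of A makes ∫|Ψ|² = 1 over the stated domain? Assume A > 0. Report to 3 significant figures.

A ≈ 0.174

The normalization condition is ∫|Ψ|² 4πr² dr = 1 from 0 to ∞.
(Spherical symmetry: dV = 4πr² dr.)
Using ∫₀^∞ rⁿ e^(−αr) dr = n!/αⁿ⁺¹, ∫|Ψ|² 4πr² dr = A²·(π·a_0^3).
So A² = (π·a_0^3)^(−1).
Plugging in a_0 = 2.19 yields A = 0.1741.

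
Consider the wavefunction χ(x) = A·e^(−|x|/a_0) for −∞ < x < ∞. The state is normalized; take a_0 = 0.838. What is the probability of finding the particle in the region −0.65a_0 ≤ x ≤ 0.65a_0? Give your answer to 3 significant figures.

The probability is P = ∫ |χ|² dx over [−0.65a_0, 0.65a_0].
With A² fixed by ∫|χ|² = 1, i.e. A² = (a_0)^(−1), substitute and integrate.
Both integrals are even about x = 0, so only the x ≥ 0 halves are needed (the factors of 2 cancel). Let u = x/a_0; then A² and the length scale cancel, so P = ∫_{0}^{0.65} e^(-2·u) du ÷ ∫_{0}^{∞} e^(-2·u) du.
Using ∫ e^(-2·u) du = -e^(-2·u)/2, the numerator is 1/2 - e^(-13/10)/2 and the denominator is 1/2.
Taking the ratio, P = 0.7275.

P ≈ 0.727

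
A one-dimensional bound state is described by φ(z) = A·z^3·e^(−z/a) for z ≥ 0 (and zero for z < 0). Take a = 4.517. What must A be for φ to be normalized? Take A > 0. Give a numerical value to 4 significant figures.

A ≈ 0.002153

We need A² ∫|f|² dz = 1, taking the integral from 0 to ∞.
∫|φ|² dz = A²·(45·a^7/8).
With a = 4.517: A² = 0.0000046337 and A = 0.0021526.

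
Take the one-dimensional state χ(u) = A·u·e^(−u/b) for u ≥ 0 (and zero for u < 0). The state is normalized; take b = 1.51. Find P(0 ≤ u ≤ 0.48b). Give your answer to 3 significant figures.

The probability is P = ∫ |χ|² du over [0, 0.48b].
With A² fixed by ∫|χ|² = 1, i.e. A² = (b^3/4)^(−1), substitute and integrate.
Let t = u/b; then A² and the length scale cancel, so P = ∫_{0}^{0.48} t^2·e^(-2·t) dt ÷ ∫_{0}^{∞} t^2·e^(-2·t) dt.
Using ∫ t^2·e^(-2·t) dt = -(2·t^2 + 2·t + 1)·e^(-2·t)/4, the numerator is 1/4 - 1513·e^(-24/25)/2500 and the denominator is 1/4.
This works out to P = 0.07309.

P ≈ 0.0731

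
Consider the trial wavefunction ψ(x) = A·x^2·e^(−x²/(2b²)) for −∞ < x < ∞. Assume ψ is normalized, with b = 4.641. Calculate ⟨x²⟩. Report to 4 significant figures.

⟨x^2⟩ ≈ 53.85

The expectation value is the |ψ|²-weighted average of x^2: ∫ x^2|ψ|² dx.
Differentiating ∫e^(−αx²) dx = √(π/α) under α to get the higher moments, since the A² factors cancel between numerator and denominator, ⟨x²⟩ = 5·b^2/2.
Putting b = 4.641 gives 53.847.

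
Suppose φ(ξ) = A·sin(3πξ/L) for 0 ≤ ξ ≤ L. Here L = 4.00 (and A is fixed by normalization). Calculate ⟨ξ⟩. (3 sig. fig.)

⟨ξ⟩ ≈ 2.00

The expectation value is the |φ|²-weighted average of ξ: ∫ ξ|φ|² dξ.
Since the A² factors cancel between numerator and denominator, ⟨ξ⟩ = L/2.
Putting L = 4.00 gives 2.000.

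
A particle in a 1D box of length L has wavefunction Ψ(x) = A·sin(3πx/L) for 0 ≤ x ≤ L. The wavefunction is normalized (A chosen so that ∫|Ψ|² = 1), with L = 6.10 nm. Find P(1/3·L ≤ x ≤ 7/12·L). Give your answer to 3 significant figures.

P ≈ 0.303

The probability is P = ∫ |Ψ|² dx over [1/3·L, 7/12·L].
Since A² = 1/(L/2), this is the region integral divided by the full normalization integral.
Let u = x/L; then A² and the length scale cancel, so P = ∫_{1/3}^{7/12} sin(3·π·u)^2 du ÷ ∫_{0}^{1} sin(3·π·u)^2 du.
Using ∫ sin(3·π·u)^2 du = u/2 - sin(6·π·u)/(12·π), the numerator is 1/(12·π) + 1/8 and the denominator is 1/2.
The result is P = (2 + 3·π)/(12·π).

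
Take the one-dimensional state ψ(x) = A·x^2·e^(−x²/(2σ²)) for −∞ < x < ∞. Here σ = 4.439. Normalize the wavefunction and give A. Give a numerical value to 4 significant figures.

A ≈ 0.02089

Normalization requires ∫|ψ|² dx = 1, integrated from −∞ to ∞.
Differentiating ∫e^(−αx²) dx = √(π/α) under α to get the higher moments, the integral (without the A² prefactor) comes out to 3·√(π)·σ^5/4.
With σ = 4.439: A² = 0.00043645 and A = 0.020891.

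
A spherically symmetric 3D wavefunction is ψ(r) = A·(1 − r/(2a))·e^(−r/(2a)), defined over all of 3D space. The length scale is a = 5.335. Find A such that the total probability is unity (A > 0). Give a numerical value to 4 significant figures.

A ≈ 0.01619

The normalization condition is ∫|ψ|² 4πr² dr = 1 from 0 to ∞.
The angular integral contributes 4π, leaving ∫₀^∞ r²|ψ|² dr.
Recall ∫₀^∞ r^m e^(−r/β) dr = m!·β^(m+1), the integral (without the A² prefactor) comes out to 8·π·a^3.
So A² = (8·π·a^3)^(−1).
Substituting a = 5.335 gives A² = 0.00026203, so A = 0.016187.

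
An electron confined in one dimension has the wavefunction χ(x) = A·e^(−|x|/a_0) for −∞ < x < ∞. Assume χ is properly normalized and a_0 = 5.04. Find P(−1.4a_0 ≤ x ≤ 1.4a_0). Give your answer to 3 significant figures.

P ≈ 0.939

|χ|² is the probability density, so P = ∫_{−1.4a_0}^{1.4a_0} |χ|² dx.
With A² fixed by ∫|χ|² = 1, i.e. A² = (a_0)^(−1), substitute and integrate.
Both integrals are even about x = 0, so only the x ≥ 0 halves are needed (the factors of 2 cancel). Substituting u = x/a_0, A² and the length scale cancel in the ratio: P = ∫_{0}^{1.4} e^(-2·u) du / ∫_{0}^{∞} e^(-2·u) du.
With ∫ e^(-2·u) du = -e^(-2·u)/2 + C, the region integral is 1/2 - e^(-14/5)/2 and the full one is 1/2.
The result is P = 0.9392.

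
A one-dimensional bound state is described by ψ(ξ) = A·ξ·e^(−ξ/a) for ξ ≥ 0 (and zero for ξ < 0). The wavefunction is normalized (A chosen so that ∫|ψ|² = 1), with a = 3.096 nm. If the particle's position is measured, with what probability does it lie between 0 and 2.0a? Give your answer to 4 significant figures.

P ≈ 0.7619

P = ∫_{0}^{2.0a} |ψ(ξ)|² dξ.
The normalization integral ∫|ψ|²dξ over the whole domain equals a^3/4·A², and A² cancels in the ratio.
Let u = ξ/a; then A² and the length scale cancel, so P = ∫_{0}^{2.0} u^2·e^(-2·u) du ÷ ∫_{0}^{∞} u^2·e^(-2·u) du.
With ∫ u^2·e^(-2·u) du = -(2·u^2 + 2·u + 1)·e^(-2·u)/4 + C, the region integral is 1/4 - 13·e^(-4)/4 and the full one is 1/4.
This works out to P = 0.76190.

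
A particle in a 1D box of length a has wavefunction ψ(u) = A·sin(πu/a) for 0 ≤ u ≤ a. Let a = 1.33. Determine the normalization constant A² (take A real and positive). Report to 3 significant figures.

Require ∫ |ψ|² du = 1 over the whole domain.
∫|ψ|² du = A²·(a/2).
Substituting a = 1.33 gives A² = 1.504, so A = 1.226.

A^2 ≈ 1.50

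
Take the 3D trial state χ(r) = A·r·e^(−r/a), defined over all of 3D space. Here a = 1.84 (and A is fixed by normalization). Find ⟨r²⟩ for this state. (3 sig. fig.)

⟨r^2⟩ ≈ 25.4

The expectation value is the |χ|²-weighted average of r^2: ∫ r^2|χ|² 4πr² dr.
With ∫₀^∞ r^6 e^(−αr) dr = 6!/α^7, since the A² factors cancel between numerator and denominator, ⟨r²⟩ = 15·a^2/2.
With a = 1.84, ⟨r^2⟩ = 25.39.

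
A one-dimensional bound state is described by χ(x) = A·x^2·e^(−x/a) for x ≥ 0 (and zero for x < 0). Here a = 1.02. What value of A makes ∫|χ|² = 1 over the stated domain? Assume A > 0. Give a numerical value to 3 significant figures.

We need A² ∫|f|² dx = 1, taking the integral from 0 to ∞.
With ∫₀^∞ x^4 e^(−αx) dx = 4!/α^5, carrying out the integral gives A² · 3·a^5/4.
Hence A² = 1/[3·a^5/4].
Substituting a = 1.02 gives A² = 1.208, so A = 1.099.

A ≈ 1.10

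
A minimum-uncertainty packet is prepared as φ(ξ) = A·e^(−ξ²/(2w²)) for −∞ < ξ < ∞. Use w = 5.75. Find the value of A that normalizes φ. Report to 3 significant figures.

A ≈ 0.313

Normalization requires ∫|φ|² dξ = 1, integrated from −∞ to ∞.
With ∫_{−∞}^{∞} ξ^(2m) e^(−αξ²) dξ = (2m−1)!!·√π / (2^m α^(m+1/2)), ∫|φ|² dξ = A²·(√(π)·w).
Hence A² = 1/[√(π)·w].
Substituting w = 5.75 gives A² = 0.09812, so A = 0.3132.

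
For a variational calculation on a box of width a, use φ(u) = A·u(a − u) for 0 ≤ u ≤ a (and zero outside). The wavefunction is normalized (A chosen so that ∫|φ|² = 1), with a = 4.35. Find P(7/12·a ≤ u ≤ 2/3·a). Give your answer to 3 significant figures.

P = ∫_{7/12·a}^{2/3·a} |φ(u)|² du.
With A² fixed by ∫|φ|² = 1, i.e. A² = (a^5/30)^(−1), substitute and integrate.
In terms of t = u/a (A² and the length scale cancel between numerator and denominator), P = [∫_{7/12}^{2/3} t^2·(1 - t)^2 dt] / [∫_{0}^{1} t^2·(1 - t)^2 dt].
With ∫ t^2·(1 - t)^2 dt = t^3·(6·t^2 - 15·t + 10)/30 + C, the region integral is ≈ 0.0045581 and the full one is 1/30.
Taking the ratio, P = 0.1367.

P ≈ 0.137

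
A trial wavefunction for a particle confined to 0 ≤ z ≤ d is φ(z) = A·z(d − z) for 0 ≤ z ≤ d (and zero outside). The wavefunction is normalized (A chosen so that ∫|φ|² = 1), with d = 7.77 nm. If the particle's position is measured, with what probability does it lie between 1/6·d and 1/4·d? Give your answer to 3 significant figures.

The probability is P = ∫ |φ|² dz over [1/6·d, 1/4·d].
Since A² = 1/(d^5/30), this is the region integral divided by the full normalization integral.
In terms of u = z/d (A² and the length scale cancel between numerator and denominator), P = [∫_{1/6}^{1/4} u^2·(1 - u)^2 du] / [∫_{0}^{1} u^2·(1 - u)^2 du].
Using ∫ u^2·(1 - u)^2 du = u^3·(6·u^2 - 15·u + 10)/30, the numerator is ≈ 0.0022674 and the denominator is 1/30.
The result is P = 0.06802.

P ≈ 0.0680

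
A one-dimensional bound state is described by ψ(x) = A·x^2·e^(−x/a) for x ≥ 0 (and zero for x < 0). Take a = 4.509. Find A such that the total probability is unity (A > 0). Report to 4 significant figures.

A ≈ 0.02675

Normalization requires ∫|ψ|² dx = 1, integrated from 0 to ∞.
Using ∫₀^∞ xⁿ e^(−αx) dx = n!/αⁿ⁺¹, carrying out the integral gives A² · 3·a^5/4.
Setting this equal to 1 gives A² = 1/(3·a^5/4).
Plugging in a = 4.509 yields A = 0.026747.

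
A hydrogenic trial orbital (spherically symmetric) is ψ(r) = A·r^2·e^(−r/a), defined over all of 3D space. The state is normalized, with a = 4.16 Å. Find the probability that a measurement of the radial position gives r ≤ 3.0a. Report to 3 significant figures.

P ≈ 0.394

Integrate the radial probability density 4πr²|ψ|² over r ≤ 3.0a.
Normalization gives A² = 1/(45·π·a^7/2).
Let u = r/a; then A², 4π and the length scale all cancel, so P = ∫_{0}^{3.0} u^6·e^(-2·u) du ÷ ∫_{0}^{∞} u^6·e^(-2·u) du.
An antiderivative of u^6·e^(-2·u) is -(4·u^6 + 12·u^5 + 30·u^4 + 60·u^3 + 90·u^2 + 90·u + 45)·e^(-2·u)/8; evaluating from 0 to 3.0 gives ≈ 2.2145, while the full integral is 45/8.
This evaluates to P = 0.3937.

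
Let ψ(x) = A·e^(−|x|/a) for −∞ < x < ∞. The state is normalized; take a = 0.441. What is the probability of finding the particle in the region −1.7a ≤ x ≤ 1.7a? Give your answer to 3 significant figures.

P ≈ 0.967

The probability is P = ∫ |ψ|² dx over [−1.7a, 1.7a].
With A² fixed by ∫|ψ|² = 1, i.e. A² = (a)^(−1), substitute and integrate.
By symmetry take twice the x ≥ 0 contribution in numerator and denominator; the 2's cancel. Let u = x/a; then A² and the length scale cancel, so P = ∫_{0}^{1.7} e^(-2·u) du ÷ ∫_{0}^{∞} e^(-2·u) du.
With ∫ e^(-2·u) du = -e^(-2·u)/2 + C, the region integral is 1/2 - e^(-17/5)/2 and the full one is 1/2.
Taking the ratio, P = 0.9666.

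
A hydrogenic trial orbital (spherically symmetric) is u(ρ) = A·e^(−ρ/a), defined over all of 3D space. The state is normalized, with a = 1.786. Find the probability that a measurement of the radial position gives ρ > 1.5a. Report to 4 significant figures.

P ≈ 0.4232

Integrate the radial probability density 4πρ²|u|² over ρ > 1.5a.
The full normalization integral is A²·[π·a^3] = 1, fixing A².
Let t = ρ/a; then A², 4π and the length scale all cancel, so P = ∫_{1.5}^{∞} t^2·e^(-2·t) dt ÷ ∫_{0}^{∞} t^2·e^(-2·t) dt.
Using ∫ t^2·e^(-2·t) dt = -(2·t^2 + 2·t + 1)·e^(-2·t)/4, the numerator is 17·e^(-3)/8 and the denominator is 1/4.
The region integral divided by the full integral gives P = 0.42319.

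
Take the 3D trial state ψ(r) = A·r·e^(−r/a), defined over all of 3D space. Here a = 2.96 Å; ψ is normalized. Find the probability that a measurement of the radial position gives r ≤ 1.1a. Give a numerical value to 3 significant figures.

P ≈ 0.0725

With dV = 4πr²dr, the probability is ∫|ψ|² dV over r ≤ 1.1a.
A² is fixed by ∫₀^∞ 4πr²|ψ|² dr = 1, i.e. A² = (3·π·a^5)^(−1).
In terms of u = r/a (A², 4π and the length scale all cancel between numerator and denominator), P = [∫_{0}^{1.1} u^4·e^(-2·u) du] / [∫_{0}^{∞} u^4·e^(-2·u) du].
With ∫ u^4·e^(-2·u) du = -(u^4/2 + u^3 + 3·u^2/2 + 3·u/2 + 3/4)·e^(-2·u) + C, the region integral is ≈ 0.054372 and the full one is 3/4.
This evaluates to P = 0.07250.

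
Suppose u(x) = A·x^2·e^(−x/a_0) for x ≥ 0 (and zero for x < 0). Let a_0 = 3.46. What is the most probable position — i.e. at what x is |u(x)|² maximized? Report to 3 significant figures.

Differentiate |u(x)|² with respect to x and set to zero.
This gives x = 2·a_0.
With a_0 = 3.46, the most probable position is 6.920.

x ≈ 6.92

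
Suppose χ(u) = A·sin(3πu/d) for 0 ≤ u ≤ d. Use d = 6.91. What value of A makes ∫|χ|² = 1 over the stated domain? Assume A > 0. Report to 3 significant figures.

A ≈ 0.538

Normalization requires ∫|χ|² du = 1, integrated from 0 to d.
Using sin²θ = (1 − cos 2θ)/2, ∫|χ|² du = A²·(d/2).
So A² = (d/2)^(−1).
Substituting d = 6.91 gives A² = 0.2894, so A = 0.5380.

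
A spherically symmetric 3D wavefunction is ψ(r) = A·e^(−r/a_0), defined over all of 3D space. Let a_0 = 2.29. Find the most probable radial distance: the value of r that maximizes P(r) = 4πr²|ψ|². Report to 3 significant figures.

Set d/dr [P(r) = 4πr²|ψ|²] = 0 and solve for r > 0.
Solving yields r = a_0.
With a_0 = 2.29, the most probable radial distance is 2.290.

r ≈ 2.29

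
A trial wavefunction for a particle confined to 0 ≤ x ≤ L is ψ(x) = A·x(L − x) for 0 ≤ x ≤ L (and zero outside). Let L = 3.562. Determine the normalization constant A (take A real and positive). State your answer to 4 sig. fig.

A ≈ 0.2287

The normalization condition is ∫|ψ|² dx = 1 from 0 to L.
Expanding the polynomial and integrating term by term, carrying out the integral gives A² · L^5/30.
Setting this equal to 1 gives A² = 1/(L^5/30).
With L = 3.562: A² = 0.052318 and A = 0.22873.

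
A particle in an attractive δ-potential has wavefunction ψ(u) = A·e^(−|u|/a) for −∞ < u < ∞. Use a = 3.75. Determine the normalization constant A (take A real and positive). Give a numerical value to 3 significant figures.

Require ∫ |ψ|² du = 1 over the whole domain.
Recall ∫₀^∞ u^m e^(−u/β) du = m!·β^(m+1), ∫|ψ|² du = A²·(a).
Hence A² = 1/[a].
With a = 3.75: A² = 0.2667 and A = 0.5164.

A ≈ 0.516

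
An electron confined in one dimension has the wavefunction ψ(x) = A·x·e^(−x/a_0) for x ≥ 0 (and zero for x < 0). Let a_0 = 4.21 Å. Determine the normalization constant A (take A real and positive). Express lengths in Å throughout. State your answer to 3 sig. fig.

A ≈ 0.232 Å^(-3/2)

We need A² ∫|f|² dx = 1, taking the integral from 0 to ∞.
Using ∫₀^∞ xⁿ e^(−αx) dx = n!/αⁿ⁺¹, carrying out the integral gives A² · a_0^3/4.
Substituting a_0 = 4.21 gives A² = 0.05361, so A = 0.2315.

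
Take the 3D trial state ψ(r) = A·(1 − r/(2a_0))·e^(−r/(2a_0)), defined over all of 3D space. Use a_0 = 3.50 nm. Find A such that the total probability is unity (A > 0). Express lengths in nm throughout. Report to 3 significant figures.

Normalization requires ∫|ψ|² 4πr² dr = 1, integrated from 0 to ∞.
The angular integral contributes 4π, leaving ∫₀^∞ r²|ψ|² dr.
Recall ∫₀^∞ r^m e^(−r/β) dr = m!·β^(m+1), ∫|ψ|² 4πr² dr = A²·(8·π·a_0^3).
Hence A² = 1/[8·π·a_0^3].
Substituting a_0 = 3.50 gives A² = 0.0009280, so A = 0.03046.

A ≈ 0.0305 nm^(-3/2)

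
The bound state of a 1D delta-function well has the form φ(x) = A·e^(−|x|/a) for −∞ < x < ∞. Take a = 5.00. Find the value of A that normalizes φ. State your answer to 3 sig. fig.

A ≈ 0.447

Require ∫ |φ|² dx = 1 over the whole domain.
With ∫₀^∞ x^0 e^(−αx) dx = 0!/α^1, the integral (without the A² prefactor) comes out to a.
Plugging in a = 5.00 yields A = 0.4472.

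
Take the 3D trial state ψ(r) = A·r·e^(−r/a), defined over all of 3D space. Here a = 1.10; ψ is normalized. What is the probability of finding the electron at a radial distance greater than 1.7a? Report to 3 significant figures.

With dV = 4πr²dr, the probability is ∫|ψ|² dV over r > 1.7a.
A² is fixed by ∫₀^∞ 4πr²|ψ|² dr = 1, i.e. A² = (3·π·a^5)^(−1).
Substituting u = r/a, A², 4π and the length scale all cancel in the ratio: P = ∫_{1.7}^{∞} u^4·e^(-2·u) du / ∫_{0}^{∞} u^4·e^(-2·u) du.
With ∫ u^4·e^(-2·u) du = -(u^4/2 + u^3 + 3·u^2/2 + 3·u/2 + 3/4)·e^(-2·u) + C, the region integral is ≈ 0.55814 and the full one is 3/4.
Taking the ratio yields P = 0.7442.

P ≈ 0.744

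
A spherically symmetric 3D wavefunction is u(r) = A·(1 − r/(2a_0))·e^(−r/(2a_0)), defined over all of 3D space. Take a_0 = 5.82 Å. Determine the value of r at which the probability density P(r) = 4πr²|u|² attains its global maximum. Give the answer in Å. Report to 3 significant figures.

Set d/dr [P(r) = 4πr²|u|²] = 0 and solve for r > 0.
This gives r = a_0·(√(5) + 3).
With a_0 = 5.82, the most probable radial distance is 30.47 Å.

r ≈ 30.5 Å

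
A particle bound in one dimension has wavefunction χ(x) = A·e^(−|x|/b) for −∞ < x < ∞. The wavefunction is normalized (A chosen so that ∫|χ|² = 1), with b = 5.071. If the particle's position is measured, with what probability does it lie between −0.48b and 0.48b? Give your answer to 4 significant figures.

P = ∫_{−0.48b}^{0.48b} |χ(x)|² dx.
Since A² = 1/(b), this is the region integral divided by the full normalization integral.
Both integrals are even about x = 0, so only the x ≥ 0 halves are needed (the factors of 2 cancel). Substituting u = x/b, A² and the length scale cancel in the ratio: P = ∫_{0}^{0.48} e^(-2·u) du / ∫_{0}^{∞} e^(-2·u) du.
With ∫ e^(-2·u) du = -e^(-2·u)/2 + C, the region integral is 1/2 - e^(-24/25)/2 and the full one is 1/2.
The result is P = 0.61711.

P ≈ 0.6171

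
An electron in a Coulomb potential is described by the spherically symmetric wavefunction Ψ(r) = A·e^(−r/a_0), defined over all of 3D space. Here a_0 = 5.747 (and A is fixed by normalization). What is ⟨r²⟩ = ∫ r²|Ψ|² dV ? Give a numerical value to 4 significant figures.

⟨r^2⟩ ≈ 99.08

⟨r²⟩ = ∫ r^2 |Ψ|² 4πr² dr over the full domain.
Since the A² factors cancel between numerator and denominator, ⟨r²⟩ = 3·a_0^2.
With a_0 = 5.747, ⟨r^2⟩ = 99.084.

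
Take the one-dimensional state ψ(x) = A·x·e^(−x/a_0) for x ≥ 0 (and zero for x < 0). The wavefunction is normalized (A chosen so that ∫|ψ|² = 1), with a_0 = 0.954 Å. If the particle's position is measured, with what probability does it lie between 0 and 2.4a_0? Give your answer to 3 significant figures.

The probability is P = ∫ |ψ|² dx over [0, 2.4a_0].
With A² fixed by ∫|ψ|² = 1, i.e. A² = (a_0^3/4)^(−1), substitute and integrate.
Substituting u = x/a_0, A² and the length scale cancel in the ratio: P = ∫_{0}^{2.4} u^2·e^(-2·u) du / ∫_{0}^{∞} u^2·e^(-2·u) du.
An antiderivative of u^2·e^(-2·u) is -(2·u^2 + 2·u + 1)·e^(-2·u)/4; evaluating from 0 to 2.4 gives 1/4 - 433·e^(-24/5)/100, while the full integral is 1/4.
Taking the ratio, P = 0.8575.

P ≈ 0.857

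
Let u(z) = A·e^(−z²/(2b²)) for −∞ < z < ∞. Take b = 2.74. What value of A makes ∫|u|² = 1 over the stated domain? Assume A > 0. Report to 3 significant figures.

The normalization condition is ∫|u|² dz = 1 from −∞ to ∞.
Carrying out the integral gives A² · √(π)·b.
Substituting b = 2.74 gives A² = 0.2059, so A = 0.4538.

A ≈ 0.454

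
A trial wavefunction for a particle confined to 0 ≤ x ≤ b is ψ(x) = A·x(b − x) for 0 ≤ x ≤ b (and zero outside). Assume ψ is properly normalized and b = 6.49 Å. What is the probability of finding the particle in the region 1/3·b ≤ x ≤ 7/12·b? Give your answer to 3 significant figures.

|ψ|² is the probability density, so P = ∫_{1/3·b}^{7/12·b} |ψ|² dx.
With A² fixed by ∫|ψ|² = 1, i.e. A² = (b^5/30)^(−1), substitute and integrate.
In terms of u = x/b (A² and the length scale cancel between numerator and denominator), P = [∫_{1/3}^{7/12} u^2·(1 - u)^2 du] / [∫_{0}^{1} u^2·(1 - u)^2 du].
With ∫ u^2·(1 - u)^2 du = u^3·(6·u^2 - 15·u + 10)/30 + C, the region integral is ≈ 0.014783 and the full one is 1/30.
Evaluating gives P = 0.4435.

P ≈ 0.444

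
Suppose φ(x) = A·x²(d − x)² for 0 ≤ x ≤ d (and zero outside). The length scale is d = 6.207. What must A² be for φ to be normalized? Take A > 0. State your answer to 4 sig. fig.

A^2 ≈ 0.00004607

The normalization condition is ∫|φ|² dx = 1 from 0 to d.
With φ = A·x²(d − x)², the integral evaluates to A²·[d^9/630].
With d = 6.207: A² = 0.000046069 and A = 0.0067874.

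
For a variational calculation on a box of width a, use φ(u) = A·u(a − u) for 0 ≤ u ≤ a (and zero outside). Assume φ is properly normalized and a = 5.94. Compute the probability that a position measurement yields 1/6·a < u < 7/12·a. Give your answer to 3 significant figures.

P = ∫_{1/6·a}^{7/12·a} |φ(u)|² du.
Since A² = 1/(a^5/30), this is the region integral divided by the full normalization integral.
Let t = u/a; then A² and the length scale cancel, so P = ∫_{1/6}^{7/12} t^2·(1 - t)^2 dt ÷ ∫_{0}^{1} t^2·(1 - t)^2 dt.
An antiderivative of t^2·(1 - t)^2 is t^3·(6·t^2 - 15·t + 10)/30; evaluating from 1/6 to 7/12 gives ≈ 0.020596, while the full integral is 1/30.
The result is P = 0.6179.

P ≈ 0.618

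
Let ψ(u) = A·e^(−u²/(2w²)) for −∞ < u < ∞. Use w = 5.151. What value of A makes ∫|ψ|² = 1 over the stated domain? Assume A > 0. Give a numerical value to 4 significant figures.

We need A² ∫|f|² du = 1, taking the integral from −∞ to ∞.
Using the Gaussian integral ∫_{−∞}^{∞} e^(−αu²) du = √(π/α), carrying out the integral gives A² · √(π)·w.
Hence A² = 1/[√(π)·w].
With w = 5.151: A² = 0.10953 and A = 0.33095.

A ≈ 0.3310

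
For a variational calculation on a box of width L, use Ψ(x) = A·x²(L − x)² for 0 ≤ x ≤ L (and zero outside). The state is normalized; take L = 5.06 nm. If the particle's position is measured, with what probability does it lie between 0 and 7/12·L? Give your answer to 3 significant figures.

P ≈ 0.698

The probability is P = ∫ |Ψ|² dx over [0, 7/12·L].
Since A² = 1/(L^9/630), this is the region integral divided by the full normalization integral.
Let u = x/L; then A² and the length scale cancel, so P = ∫_{0}^{7/12} u^4·(1 - u)^4 du ÷ ∫_{0}^{1} u^4·(1 - u)^4 du.
With ∫ u^4·(1 - u)^4 du = u^5·(70·u^4 - 315·u^3 + 540·u^2 - 420·u + 126)/630 + C, the region integral is ≈ 0.0011074 and the full one is 1/630.
This works out to P = 0.6977.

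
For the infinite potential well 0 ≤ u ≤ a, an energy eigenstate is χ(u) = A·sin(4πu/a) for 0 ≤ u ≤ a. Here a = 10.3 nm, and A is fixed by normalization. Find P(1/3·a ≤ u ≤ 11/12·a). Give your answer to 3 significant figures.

P = ∫_{1/3·a}^{11/12·a} |χ(u)|² du.
Since A² = 1/(a/2), this is the region integral divided by the full normalization integral.
Substituting t = u/a, A² and the length scale cancel in the ratio: P = ∫_{1/3}^{11/12} sin(4·π·t)^2 dt / ∫_{0}^{1} sin(4·π·t)^2 dt.
Using ∫ sin(4·π·t)^2 dt = t/2 - sin(4·π·t)·cos(4·π·t)/(8·π), the numerator is √(3)/(16·π) + 7/24 and the denominator is 1/2.
This works out to P = √(3)/(8·π) + 7/12.

P ≈ 0.652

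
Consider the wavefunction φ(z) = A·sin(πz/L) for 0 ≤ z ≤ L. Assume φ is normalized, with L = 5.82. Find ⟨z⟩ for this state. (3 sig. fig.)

By definition ⟨z⟩ = ∫ z |φ(z)|² dz.
Using sin²θ = (1 − cos 2θ)/2, since the A² factors cancel between numerator and denominator, ⟨z⟩ = L/2.
With L = 5.82, ⟨z⟩ = 2.910.

⟨z⟩ ≈ 2.91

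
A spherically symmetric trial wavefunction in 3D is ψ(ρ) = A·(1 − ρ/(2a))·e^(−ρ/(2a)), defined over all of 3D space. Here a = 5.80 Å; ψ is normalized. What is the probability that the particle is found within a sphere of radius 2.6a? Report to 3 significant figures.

With dV = 4πρ²dρ, the probability is ∫|ψ|² dV over ρ ≤ 2.6a.
The full normalization integral is A²·[8·π·a^3] = 1, fixing A².
Let u = ρ/a; then A², 4π and the length scale all cancel, so P = ∫_{0}^{2.6} u^2·(1 - u/2)^2·e^(-u) du ÷ ∫_{0}^{∞} u^2·(1 - u/2)^2·e^(-u) du.
Using ∫ u^2·(1 - u/2)^2·e^(-u) du = -(u^4/4 + u^2 + 2·u + 2)·e^(-u), the numerator is ≈ 0.11461 and the denominator is 2.
The region integral divided by the full integral gives P = 0.05730.

P ≈ 0.0573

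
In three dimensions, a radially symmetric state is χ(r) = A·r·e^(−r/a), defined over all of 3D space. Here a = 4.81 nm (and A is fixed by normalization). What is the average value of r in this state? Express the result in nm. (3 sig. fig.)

⟨r⟩ ≈ 12.0 nm

The expectation value is the |χ|²-weighted average of r: ∫ r|χ|² 4πr² dr.
Evaluating both integrals, ⟨r⟩ = 5·a/2.
With a = 4.81, ⟨r⟩ = 12.03.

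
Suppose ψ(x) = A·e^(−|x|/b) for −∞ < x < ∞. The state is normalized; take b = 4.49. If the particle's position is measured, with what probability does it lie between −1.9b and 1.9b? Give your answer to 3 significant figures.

|ψ|² is the probability density, so P = ∫_{−1.9b}^{1.9b} |ψ|² dx.
With A² fixed by ∫|ψ|² = 1, i.e. A² = (b)^(−1), substitute and integrate.
Both integrals are even about x = 0, so only the x ≥ 0 halves are needed (the factors of 2 cancel). Let u = x/b; then A² and the length scale cancel, so P = ∫_{0}^{1.9} e^(-2·u) du ÷ ∫_{0}^{∞} e^(-2·u) du.
With ∫ e^(-2·u) du = -e^(-2·u)/2 + C, the region integral is 1/2 - e^(-19/5)/2 and the full one is 1/2.
Taking the ratio, P = 0.9776.

P ≈ 0.978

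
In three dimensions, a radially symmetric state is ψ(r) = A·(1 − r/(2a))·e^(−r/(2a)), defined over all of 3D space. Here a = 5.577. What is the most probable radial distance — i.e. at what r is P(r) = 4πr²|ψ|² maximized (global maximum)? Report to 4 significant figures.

r ≈ 29.20

Set d/dr [P(r) = 4πr²|ψ|²] = 0 and solve for r > 0.
Solving yields r = a·(√(5) + 3).
With a = 5.577, the most probable radial distance is 29.202.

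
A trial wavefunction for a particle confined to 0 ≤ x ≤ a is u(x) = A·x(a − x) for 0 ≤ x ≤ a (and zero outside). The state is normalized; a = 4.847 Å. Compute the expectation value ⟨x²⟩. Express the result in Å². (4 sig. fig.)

⟨x^2⟩ ≈ 6.712 Å^2

By definition ⟨x²⟩ = ∫ x^2 |u(x)|² dx.
The ratio of the moment integral to the normalization integral gives ⟨x²⟩ = 2·a^2/7.
Putting a = 4.847 gives 6.7124.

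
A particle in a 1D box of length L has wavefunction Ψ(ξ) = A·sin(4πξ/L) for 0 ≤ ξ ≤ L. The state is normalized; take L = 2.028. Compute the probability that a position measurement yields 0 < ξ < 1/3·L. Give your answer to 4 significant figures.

P = ∫_{0}^{1/3·L} |Ψ(ξ)|² dξ.
Since A² = 1/(L/2), this is the region integral divided by the full normalization integral.
Let u = ξ/L; then A² and the length scale cancel, so P = ∫_{0}^{1/3} sin(4·π·u)^2 du ÷ ∫_{0}^{1} sin(4·π·u)^2 du.
Using ∫ sin(4·π·u)^2 du = u/2 - sin(4·π·u)·cos(4·π·u)/(8·π), the numerator is -√(3)/(32·π) + 1/6 and the denominator is 1/2.
The result is P = (-√(3)/16 + π/3)/π.

P ≈ 0.2989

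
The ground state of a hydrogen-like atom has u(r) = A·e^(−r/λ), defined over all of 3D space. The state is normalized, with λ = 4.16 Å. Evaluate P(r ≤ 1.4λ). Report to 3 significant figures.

With dV = 4πr²dr, the probability is ∫|u|² dV over r ≤ 1.4λ.
A² is fixed by ∫₀^∞ 4πr²|u|² dr = 1, i.e. A² = (π·λ^3)^(−1).
Substituting t = r/λ, A², 4π and the length scale all cancel in the ratio: P = ∫_{0}^{1.4} t^2·e^(-2·t) dt / ∫_{0}^{∞} t^2·e^(-2·t) dt.
With ∫ t^2·e^(-2·t) dt = -(2·t^2 + 2·t + 1)·e^(-2·t)/4 + C, the region integral is 1/4 - 193·e^(-14/5)/100 and the full one is 1/4.
This evaluates to P = 0.5305.

P ≈ 0.531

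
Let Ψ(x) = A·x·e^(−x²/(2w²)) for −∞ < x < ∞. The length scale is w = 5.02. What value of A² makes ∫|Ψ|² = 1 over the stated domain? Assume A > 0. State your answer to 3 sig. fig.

A^2 ≈ 0.00892

Require ∫ |Ψ|² dx = 1 over the whole domain.
With Ψ = A·x·e^(−x²/(2w²)), the integral evaluates to A²·[√(π)·w^3/2].
Plugging in w = 5.02 yields A = 0.09444.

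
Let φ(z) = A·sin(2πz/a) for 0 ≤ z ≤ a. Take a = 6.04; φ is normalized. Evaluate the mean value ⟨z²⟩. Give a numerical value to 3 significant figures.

By definition ⟨z²⟩ = ∫ z^2 |φ(z)|² dz.
Since the A² factors cancel between numerator and denominator, ⟨z²⟩ = -a^2/(8·π^2) + a^2/3.
Putting a = 6.04 gives 11.70.

⟨z^2⟩ ≈ 11.7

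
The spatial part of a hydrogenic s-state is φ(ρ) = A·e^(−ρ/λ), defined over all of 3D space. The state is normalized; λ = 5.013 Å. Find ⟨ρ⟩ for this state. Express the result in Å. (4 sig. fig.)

⟨ρ⟩ = ∫ ρ |φ|² 4πρ² dρ over the full domain.
The ratio of the moment integral to the normalization integral gives ⟨ρ⟩ = 3·λ/2.
Putting λ = 5.013 gives 7.5195.

⟨ρ⟩ ≈ 7.520 Å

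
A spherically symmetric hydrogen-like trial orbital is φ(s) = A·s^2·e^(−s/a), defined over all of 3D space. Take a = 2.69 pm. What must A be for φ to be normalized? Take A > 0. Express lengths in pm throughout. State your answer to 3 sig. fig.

A ≈ 0.00373 pm^(-7/2)

Normalization requires ∫|φ|² 4πs² ds = 1, integrated from 0 to ∞.
∫|φ|² 4πs² ds = A²·(45·π·a^7/2).
Hence A² = 1/[45·π·a^7/2].
With a = 2.69: A² = 0.00001388 and A = 0.003726.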